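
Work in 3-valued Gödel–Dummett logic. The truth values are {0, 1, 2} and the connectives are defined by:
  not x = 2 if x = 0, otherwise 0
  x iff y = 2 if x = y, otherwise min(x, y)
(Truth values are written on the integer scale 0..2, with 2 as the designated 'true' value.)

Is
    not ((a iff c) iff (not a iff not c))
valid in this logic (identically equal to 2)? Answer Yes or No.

Counterexample: take a = 0, c = 0.
a iff c = 0 iff 0 = 2
not a = not 0 = 2
not c = not 0 = 2
not a iff not c = 2 iff 2 = 2
(a iff c) iff (not a iff not c) = 2 iff 2 = 2
not ((a iff c) iff (not a iff not c)) = not 2 = 0
This gives 0 ≠ 2.

No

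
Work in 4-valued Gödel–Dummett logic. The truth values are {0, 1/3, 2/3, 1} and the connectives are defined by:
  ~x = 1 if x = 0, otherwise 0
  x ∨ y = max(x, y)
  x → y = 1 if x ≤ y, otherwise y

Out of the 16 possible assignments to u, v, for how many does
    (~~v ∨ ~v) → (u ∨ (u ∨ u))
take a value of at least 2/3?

u = 0, v = 0 ↦ 0  <
u = 0, v = 1/3 ↦ 0  <
u = 0, v = 2/3 ↦ 0  <
u = 0, v = 1 ↦ 0  <
u = 1/3, v = 0 ↦ 1/3  <
u = 1/3, v = 1/3 ↦ 1/3  <
u = 1/3, v = 2/3 ↦ 1/3  <
u = 1/3, v = 1 ↦ 1/3  <
u = 2/3, v = 0 ↦ 2/3  ≥
u = 2/3, v = 1/3 ↦ 2/3  ≥
u = 2/3, v = 2/3 ↦ 2/3  ≥
u = 2/3, v = 1 ↦ 2/3  ≥
u = 1, v = 0 ↦ 1  ≥
u = 1, v = 1/3 ↦ 1  ≥
u = 1, v = 2/3 ↦ 1  ≥
u = 1, v = 1 ↦ 1  ≥
So 8 of the 16 assignments meet the threshold.

8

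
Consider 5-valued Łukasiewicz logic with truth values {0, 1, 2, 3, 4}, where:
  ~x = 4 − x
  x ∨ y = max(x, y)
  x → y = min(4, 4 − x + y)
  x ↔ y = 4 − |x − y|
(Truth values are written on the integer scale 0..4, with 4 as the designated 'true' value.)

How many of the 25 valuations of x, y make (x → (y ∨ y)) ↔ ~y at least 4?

3

value 4: 3 assignments (counts)
value 3: 5 assignments
value 2: 6 assignments
value 1: 5 assignments
value 0: 6 assignments
So 3 of the 25 assignments meet the threshold.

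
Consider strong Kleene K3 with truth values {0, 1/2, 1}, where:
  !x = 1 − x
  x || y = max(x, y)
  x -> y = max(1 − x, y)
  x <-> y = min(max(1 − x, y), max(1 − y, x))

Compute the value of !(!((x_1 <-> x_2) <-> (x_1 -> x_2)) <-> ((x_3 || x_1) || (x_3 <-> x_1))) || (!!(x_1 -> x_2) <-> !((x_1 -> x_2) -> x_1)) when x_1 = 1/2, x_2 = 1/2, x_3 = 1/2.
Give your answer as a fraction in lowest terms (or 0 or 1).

1/2

x_1 <-> x_2 = 1/2 <-> 1/2 = 1/2
x_1 -> x_2 = 1/2 -> 1/2 = 1/2
(x_1 <-> x_2) <-> (x_1 -> x_2) = 1/2 <-> 1/2 = 1/2
!((x_1 <-> x_2) <-> (x_1 -> x_2)) = !1/2 = 1/2
x_3 || x_1 = 1/2 || 1/2 = 1/2
x_3 <-> x_1 = 1/2 <-> 1/2 = 1/2
(x_3 || x_1) || (x_3 <-> x_1) = 1/2 || 1/2 = 1/2
!((x_1 <-> x_2) <-> (x_1 -> x_2)) <-> ((x_3 || x_1) || (x_3 <-> x_1)) = 1/2 <-> 1/2 = 1/2
!(!((x_1 <-> x_2) <-> (x_1 -> x_2)) <-> ((x_3 || x_1) || (x_3 <-> x_1))) = !1/2 = 1/2
x_1 -> x_2 = 1/2 -> 1/2 = 1/2
!(x_1 -> x_2) = !1/2 = 1/2
!!(x_1 -> x_2) = !1/2 = 1/2
x_1 -> x_2 = 1/2 -> 1/2 = 1/2
(x_1 -> x_2) -> x_1 = 1/2 -> 1/2 = 1/2
!((x_1 -> x_2) -> x_1) = !1/2 = 1/2
!!(x_1 -> x_2) <-> !((x_1 -> x_2) -> x_1) = 1/2 <-> 1/2 = 1/2
!(!((x_1 <-> x_2) <-> (x_1 -> x_2)) <-> ((x_3 || x_1) || (x_3 <-> x_1))) || (!!(x_1 -> x_2) <-> !((x_1 -> x_2) -> x_1)) = 1/2 || 1/2 = 1/2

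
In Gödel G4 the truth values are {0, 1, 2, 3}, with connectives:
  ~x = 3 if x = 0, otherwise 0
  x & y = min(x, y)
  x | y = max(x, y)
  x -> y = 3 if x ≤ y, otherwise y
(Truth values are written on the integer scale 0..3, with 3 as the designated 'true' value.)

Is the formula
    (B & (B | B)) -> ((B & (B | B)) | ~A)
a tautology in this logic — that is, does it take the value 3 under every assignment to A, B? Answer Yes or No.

A = 0, B = 0 ↦ 3
A = 0, B = 1 ↦ 3
A = 0, B = 2 ↦ 3
A = 0, B = 3 ↦ 3
A = 1, B = 0 ↦ 3
A = 1, B = 1 ↦ 3
A = 1, B = 2 ↦ 3
A = 1, B = 3 ↦ 3
A = 2, B = 0 ↦ 3
A = 2, B = 1 ↦ 3
A = 2, B = 2 ↦ 3
A = 2, B = 3 ↦ 3
A = 3, B = 0 ↦ 3
A = 3, B = 1 ↦ 3
A = 3, B = 2 ↦ 3
A = 3, B = 3 ↦ 3
Every assignment gives a value ≥ 3.

Yes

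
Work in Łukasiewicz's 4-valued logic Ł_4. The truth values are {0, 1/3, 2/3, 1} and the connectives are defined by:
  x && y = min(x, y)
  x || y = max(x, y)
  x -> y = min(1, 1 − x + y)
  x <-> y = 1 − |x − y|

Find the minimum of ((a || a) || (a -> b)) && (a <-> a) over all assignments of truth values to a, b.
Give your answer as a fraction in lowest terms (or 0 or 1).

Take a = 1/3, b = 0:
a || a = 1/3 || 1/3 = 1/3
a -> b = 1/3 -> 0 = 2/3
(a || a) || (a -> b) = 1/3 || 2/3 = 2/3
a <-> a = 1/3 <-> 1/3 = 1
((a || a) || (a -> b)) && (a <-> a) = 2/3 && 1 = 2/3
No assignment yields a value below 2/3, so this is the minimum.

2/3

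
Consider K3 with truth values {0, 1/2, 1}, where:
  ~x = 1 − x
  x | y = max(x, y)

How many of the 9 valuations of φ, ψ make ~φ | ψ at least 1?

5

φ = 0, ψ = 0 ↦ 1  ≥
φ = 0, ψ = 1/2 ↦ 1  ≥
φ = 0, ψ = 1 ↦ 1  ≥
φ = 1/2, ψ = 0 ↦ 1/2  <
φ = 1/2, ψ = 1/2 ↦ 1/2  <
φ = 1/2, ψ = 1 ↦ 1  ≥
φ = 1, ψ = 0 ↦ 0  <
φ = 1, ψ = 1/2 ↦ 1/2  <
φ = 1, ψ = 1 ↦ 1  ≥
So 5 of the 9 assignments meet the threshold.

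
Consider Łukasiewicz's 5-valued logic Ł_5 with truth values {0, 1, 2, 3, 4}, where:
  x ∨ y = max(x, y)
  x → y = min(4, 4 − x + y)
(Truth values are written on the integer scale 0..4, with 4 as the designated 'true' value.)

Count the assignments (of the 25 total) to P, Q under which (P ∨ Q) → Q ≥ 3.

19

value 4: 15 assignments (counts)
value 3: 4 assignments (counts)
value 2: 3 assignments
value 1: 2 assignments
value 0: 1 assignment
So 19 of the 25 assignments meet the threshold.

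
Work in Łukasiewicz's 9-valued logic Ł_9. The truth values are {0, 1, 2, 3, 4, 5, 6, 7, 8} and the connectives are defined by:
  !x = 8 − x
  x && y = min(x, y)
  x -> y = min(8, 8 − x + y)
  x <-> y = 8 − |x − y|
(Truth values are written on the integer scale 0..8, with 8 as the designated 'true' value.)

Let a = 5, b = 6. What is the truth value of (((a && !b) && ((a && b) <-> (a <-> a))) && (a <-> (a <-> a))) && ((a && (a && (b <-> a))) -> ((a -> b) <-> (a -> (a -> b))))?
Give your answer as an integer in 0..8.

2

!b = !6 = 2
a && !b = 5 && 2 = 2
a && b = 5 && 6 = 5
a <-> a = 5 <-> 5 = 8
(a && b) <-> (a <-> a) = 5 <-> 8 = 5
(a && !b) && ((a && b) <-> (a <-> a)) = 2 && 5 = 2
a <-> a = 5 <-> 5 = 8
a <-> (a <-> a) = 5 <-> 8 = 5
((a && !b) && ((a && b) <-> (a <-> a))) && (a <-> (a <-> a)) = 2 && 5 = 2
b <-> a = 6 <-> 5 = 7
a && (b <-> a) = 5 && 7 = 5
a && (a && (b <-> a)) = 5 && 5 = 5
a -> b = 5 -> 6 = 8
a -> b = 5 -> 6 = 8
a -> (a -> b) = 5 -> 8 = 8
(a -> b) <-> (a -> (a -> b)) = 8 <-> 8 = 8
(a && (a && (b <-> a))) -> ((a -> b) <-> (a -> (a -> b))) = 5 -> 8 = 8
(((a && !b) && ((a && b) <-> (a <-> a))) && (a <-> (a <-> a))) && ((a && (a && (b <-> a))) -> ((a -> b) <-> (a -> (a -> b)))) = 2 && 8 = 2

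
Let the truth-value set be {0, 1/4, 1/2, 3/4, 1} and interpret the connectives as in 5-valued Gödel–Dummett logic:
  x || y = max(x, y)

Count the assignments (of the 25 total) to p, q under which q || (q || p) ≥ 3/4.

value 1: 9 assignments (counts)
value 3/4: 7 assignments (counts)
value 1/2: 5 assignments
value 1/4: 3 assignments
value 0: 1 assignment
So 16 of the 25 assignments meet the threshold.

16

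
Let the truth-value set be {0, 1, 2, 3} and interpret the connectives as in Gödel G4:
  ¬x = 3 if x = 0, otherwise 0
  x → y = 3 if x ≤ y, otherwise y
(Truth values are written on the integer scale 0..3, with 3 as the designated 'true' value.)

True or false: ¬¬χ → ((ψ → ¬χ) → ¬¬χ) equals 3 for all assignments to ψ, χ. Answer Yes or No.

Yes

ψ = 0, χ = 0 ↦ 3
ψ = 0, χ = 1 ↦ 3
ψ = 0, χ = 2 ↦ 3
ψ = 0, χ = 3 ↦ 3
ψ = 1, χ = 0 ↦ 3
ψ = 1, χ = 1 ↦ 3
ψ = 1, χ = 2 ↦ 3
ψ = 1, χ = 3 ↦ 3
ψ = 2, χ = 0 ↦ 3
ψ = 2, χ = 1 ↦ 3
ψ = 2, χ = 2 ↦ 3
ψ = 2, χ = 3 ↦ 3
ψ = 3, χ = 0 ↦ 3
ψ = 3, χ = 1 ↦ 3
ψ = 3, χ = 2 ↦ 3
ψ = 3, χ = 3 ↦ 3
Every assignment gives a value ≥ 3.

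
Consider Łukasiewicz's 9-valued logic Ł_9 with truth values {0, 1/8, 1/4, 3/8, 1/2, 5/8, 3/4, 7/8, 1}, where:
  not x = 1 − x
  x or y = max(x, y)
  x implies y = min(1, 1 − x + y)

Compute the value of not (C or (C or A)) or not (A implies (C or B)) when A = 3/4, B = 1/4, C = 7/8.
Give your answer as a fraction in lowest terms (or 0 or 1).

C or A = 7/8 or 3/4 = 7/8
C or (C or A) = 7/8 or 7/8 = 7/8
not (C or (C or A)) = not 7/8 = 1/8
C or B = 7/8 or 1/4 = 7/8
A implies (C or B) = 3/4 implies 7/8 = 1
not (A implies (C or B)) = not 1 = 0
not (C or (C or A)) or not (A implies (C or B)) = 1/8 or 0 = 1/8

1/8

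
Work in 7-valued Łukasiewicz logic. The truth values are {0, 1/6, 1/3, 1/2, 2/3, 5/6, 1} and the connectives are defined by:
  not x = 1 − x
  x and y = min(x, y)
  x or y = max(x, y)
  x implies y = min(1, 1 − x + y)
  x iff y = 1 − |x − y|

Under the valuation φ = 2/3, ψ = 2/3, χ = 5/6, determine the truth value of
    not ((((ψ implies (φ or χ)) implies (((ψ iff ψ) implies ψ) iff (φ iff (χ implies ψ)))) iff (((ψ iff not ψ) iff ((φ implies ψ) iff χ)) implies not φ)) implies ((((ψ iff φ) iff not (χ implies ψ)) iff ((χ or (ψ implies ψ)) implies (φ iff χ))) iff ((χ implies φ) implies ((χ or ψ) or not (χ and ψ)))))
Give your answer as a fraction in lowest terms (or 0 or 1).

1/3

φ or χ = 2/3 or 5/6 = 5/6
ψ implies (φ or χ) = 2/3 implies 5/6 = 1
ψ iff ψ = 2/3 iff 2/3 = 1
(ψ iff ψ) implies ψ = 1 implies 2/3 = 2/3
χ implies ψ = 5/6 implies 2/3 = 5/6
φ iff (χ implies ψ) = 2/3 iff 5/6 = 5/6
((ψ iff ψ) implies ψ) iff (φ iff (χ implies ψ)) = 2/3 iff 5/6 = 5/6
(ψ implies (φ or χ)) implies (((ψ iff ψ) implies ψ) iff (φ iff (χ implies ψ))) = 1 implies 5/6 = 5/6
not ψ = not 2/3 = 1/3
ψ iff not ψ = 2/3 iff 1/3 = 2/3
φ implies ψ = 2/3 implies 2/3 = 1
(φ implies ψ) iff χ = 1 iff 5/6 = 5/6
(ψ iff not ψ) iff ((φ implies ψ) iff χ) = 2/3 iff 5/6 = 5/6
not φ = not 2/3 = 1/3
((ψ iff not ψ) iff ((φ implies ψ) iff χ)) implies not φ = 5/6 implies 1/3 = 1/2
((ψ implies (φ or χ)) implies (((ψ iff ψ) implies ψ) iff (φ iff (χ implies ψ)))) iff (((ψ iff not ψ) iff ((φ implies ψ) iff χ)) implies not φ) = 5/6 iff 1/2 = 2/3
ψ iff φ = 2/3 iff 2/3 = 1
χ implies ψ = 5/6 implies 2/3 = 5/6
not (χ implies ψ) = not 5/6 = 1/6
(ψ iff φ) iff not (χ implies ψ) = 1 iff 1/6 = 1/6
ψ implies ψ = 2/3 implies 2/3 = 1
χ or (ψ implies ψ) = 5/6 or 1 = 1
φ iff χ = 2/3 iff 5/6 = 5/6
(χ or (ψ implies ψ)) implies (φ iff χ) = 1 implies 5/6 = 5/6
((ψ iff φ) iff not (χ implies ψ)) iff ((χ or (ψ implies ψ)) implies (φ iff χ)) = 1/6 iff 5/6 = 1/3
χ implies φ = 5/6 implies 2/3 = 5/6
χ or ψ = 5/6 or 2/3 = 5/6
χ and ψ = 5/6 and 2/3 = 2/3
not (χ and ψ) = not 2/3 = 1/3
(χ or ψ) or not (χ and ψ) = 5/6 or 1/3 = 5/6
(χ implies φ) implies ((χ or ψ) or not (χ and ψ)) = 5/6 implies 5/6 = 1
(((ψ iff φ) iff not (χ implies ψ)) iff ((χ or (ψ implies ψ)) implies (φ iff χ))) iff ((χ implies φ) implies ((χ or ψ) or not (χ and ψ))) = 1/3 iff 1 = 1/3
(((ψ implies (φ or χ)) implies (((ψ iff ψ) implies ψ) iff (φ iff (χ implies ψ)))) iff (((ψ iff not ψ) iff ((φ implies ψ) iff χ)) implies not φ)) implies ((((ψ iff φ) iff not (χ implies ψ)) iff ((χ or (ψ implies ψ)) implies (φ iff χ))) iff ((χ implies φ) implies ((χ or ψ) or not (χ and ψ)))) = 2/3 implies 1/3 = 2/3
not ((((ψ implies (φ or χ)) implies (((ψ iff ψ) implies ψ) iff (φ iff (χ implies ψ)))) iff (((ψ iff not ψ) iff ((φ implies ψ) iff χ)) implies not φ)) implies ((((ψ iff φ) iff not (χ implies ψ)) iff ((χ or (ψ implies ψ)) implies (φ iff χ))) iff ((χ implies φ) implies ((χ or ψ) or not (χ and ψ))))) = not 2/3 = 1/3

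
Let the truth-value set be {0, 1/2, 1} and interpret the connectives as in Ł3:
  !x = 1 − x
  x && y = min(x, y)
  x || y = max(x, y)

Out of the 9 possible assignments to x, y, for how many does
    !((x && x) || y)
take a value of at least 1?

x = 0, y = 0 ↦ 1  ≥
x = 0, y = 1/2 ↦ 1/2  <
x = 0, y = 1 ↦ 0  <
x = 1/2, y = 0 ↦ 1/2  <
x = 1/2, y = 1/2 ↦ 1/2  <
x = 1/2, y = 1 ↦ 0  <
x = 1, y = 0 ↦ 0  <
x = 1, y = 1/2 ↦ 0  <
x = 1, y = 1 ↦ 0  <
So 1 of the 9 assignments meets the threshold.

1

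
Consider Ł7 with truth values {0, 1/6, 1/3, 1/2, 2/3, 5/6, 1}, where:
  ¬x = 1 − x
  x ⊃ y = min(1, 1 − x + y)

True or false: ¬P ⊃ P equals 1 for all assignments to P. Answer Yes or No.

Counterexample: take P = 0.
¬P = ¬0 = 1
¬P ⊃ P = 1 ⊃ 0 = 0
This gives 0 ≠ 1.

No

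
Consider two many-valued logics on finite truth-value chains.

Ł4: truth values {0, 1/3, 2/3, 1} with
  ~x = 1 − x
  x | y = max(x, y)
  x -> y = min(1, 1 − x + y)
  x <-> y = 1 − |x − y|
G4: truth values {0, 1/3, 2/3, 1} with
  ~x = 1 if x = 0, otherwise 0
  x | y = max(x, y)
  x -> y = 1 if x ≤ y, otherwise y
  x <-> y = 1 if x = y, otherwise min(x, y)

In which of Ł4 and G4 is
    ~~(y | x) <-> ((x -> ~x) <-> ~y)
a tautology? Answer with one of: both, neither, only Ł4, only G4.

In Ł4: at x = 0, y = 0 the value is 0 — not a tautology.
In G4: at x = 0, y = 0 the value is 0 — not a tautology.

neither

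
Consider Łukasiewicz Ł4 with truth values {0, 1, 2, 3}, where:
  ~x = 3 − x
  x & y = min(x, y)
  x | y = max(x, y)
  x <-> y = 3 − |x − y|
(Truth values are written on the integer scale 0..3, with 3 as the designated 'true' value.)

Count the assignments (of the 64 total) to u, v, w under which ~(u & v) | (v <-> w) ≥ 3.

37

value 3: 37 assignments (counts)
value 2: 21 assignments
value 1: 5 assignments
value 0: 1 assignment
So 37 of the 64 assignments meet the threshold.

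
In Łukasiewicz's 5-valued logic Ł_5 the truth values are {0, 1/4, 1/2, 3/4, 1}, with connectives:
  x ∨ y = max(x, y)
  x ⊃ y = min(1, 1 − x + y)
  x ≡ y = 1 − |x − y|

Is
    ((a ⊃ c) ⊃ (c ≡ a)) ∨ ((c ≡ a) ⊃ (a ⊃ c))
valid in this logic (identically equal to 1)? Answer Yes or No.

Yes

At a = 1, c = 1/2, for instance:
a ⊃ c = 1 ⊃ 1/2 = 1/2
c ≡ a = 1/2 ≡ 1 = 1/2
(a ⊃ c) ⊃ (c ≡ a) = 1/2 ⊃ 1/2 = 1
(c ≡ a) ⊃ (a ⊃ c) = 1/2 ⊃ 1/2 = 1
((a ⊃ c) ⊃ (c ≡ a)) ∨ ((c ≡ a) ⊃ (a ⊃ c)) = 1 ∨ 1 = 1
and checking the remaining 24 assignments likewise gives ≥ 1 in every case.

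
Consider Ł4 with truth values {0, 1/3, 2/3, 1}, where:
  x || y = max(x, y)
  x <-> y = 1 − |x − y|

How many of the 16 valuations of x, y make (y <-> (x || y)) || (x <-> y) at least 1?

10

x = 0, y = 0 ↦ 1  ≥
x = 0, y = 1/3 ↦ 1  ≥
x = 0, y = 2/3 ↦ 1  ≥
x = 0, y = 1 ↦ 1  ≥
x = 1/3, y = 0 ↦ 2/3  <
x = 1/3, y = 1/3 ↦ 1  ≥
x = 1/3, y = 2/3 ↦ 1  ≥
x = 1/3, y = 1 ↦ 1  ≥
x = 2/3, y = 0 ↦ 1/3  <
x = 2/3, y = 1/3 ↦ 2/3  <
x = 2/3, y = 2/3 ↦ 1  ≥
x = 2/3, y = 1 ↦ 1  ≥
x = 1, y = 0 ↦ 0  <
x = 1, y = 1/3 ↦ 1/3  <
x = 1, y = 2/3 ↦ 2/3  <
x = 1, y = 1 ↦ 1  ≥
So 10 of the 16 assignments meet the threshold.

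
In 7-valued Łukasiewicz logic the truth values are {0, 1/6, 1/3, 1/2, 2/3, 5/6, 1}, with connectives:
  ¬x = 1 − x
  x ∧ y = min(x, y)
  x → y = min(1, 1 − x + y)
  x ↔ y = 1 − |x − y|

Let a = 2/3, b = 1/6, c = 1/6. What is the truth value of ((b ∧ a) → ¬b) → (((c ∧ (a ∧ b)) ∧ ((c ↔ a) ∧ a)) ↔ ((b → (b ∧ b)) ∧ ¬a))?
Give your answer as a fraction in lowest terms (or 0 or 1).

5/6

b ∧ a = 1/6 ∧ 2/3 = 1/6
¬b = ¬1/6 = 5/6
(b ∧ a) → ¬b = 1/6 → 5/6 = 1
a ∧ b = 2/3 ∧ 1/6 = 1/6
c ∧ (a ∧ b) = 1/6 ∧ 1/6 = 1/6
c ↔ a = 1/6 ↔ 2/3 = 1/2
(c ↔ a) ∧ a = 1/2 ∧ 2/3 = 1/2
(c ∧ (a ∧ b)) ∧ ((c ↔ a) ∧ a) = 1/6 ∧ 1/2 = 1/6
b ∧ b = 1/6 ∧ 1/6 = 1/6
b → (b ∧ b) = 1/6 → 1/6 = 1
¬a = ¬2/3 = 1/3
(b → (b ∧ b)) ∧ ¬a = 1 ∧ 1/3 = 1/3
((c ∧ (a ∧ b)) ∧ ((c ↔ a) ∧ a)) ↔ ((b → (b ∧ b)) ∧ ¬a) = 1/6 ↔ 1/3 = 5/6
((b ∧ a) → ¬b) → (((c ∧ (a ∧ b)) ∧ ((c ↔ a) ∧ a)) ↔ ((b → (b ∧ b)) ∧ ¬a)) = 1 → 5/6 = 5/6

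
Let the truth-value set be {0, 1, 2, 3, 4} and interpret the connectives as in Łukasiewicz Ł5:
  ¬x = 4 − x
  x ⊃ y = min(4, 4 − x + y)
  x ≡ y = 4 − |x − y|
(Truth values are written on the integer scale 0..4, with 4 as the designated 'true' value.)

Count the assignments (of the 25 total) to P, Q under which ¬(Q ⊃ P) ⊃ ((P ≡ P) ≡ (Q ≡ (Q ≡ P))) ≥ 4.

value 4: 22 assignments (counts)
value 3: 1 assignment
value 2: 1 assignment
value 0: 1 assignment
So 22 of the 25 assignments meet the threshold.

22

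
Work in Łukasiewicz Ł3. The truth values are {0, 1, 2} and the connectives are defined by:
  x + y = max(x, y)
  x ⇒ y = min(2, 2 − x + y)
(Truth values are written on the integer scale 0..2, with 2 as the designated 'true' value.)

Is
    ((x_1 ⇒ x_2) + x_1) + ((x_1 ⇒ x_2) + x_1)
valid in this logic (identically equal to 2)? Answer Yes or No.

Counterexample: take x_1 = 1, x_2 = 0.
x_1 ⇒ x_2 = 1 ⇒ 0 = 1
(x_1 ⇒ x_2) + x_1 = 1 + 1 = 1
((x_1 ⇒ x_2) + x_1) + ((x_1 ⇒ x_2) + x_1) = 1 + 1 = 1
This gives 1 ≠ 2.

No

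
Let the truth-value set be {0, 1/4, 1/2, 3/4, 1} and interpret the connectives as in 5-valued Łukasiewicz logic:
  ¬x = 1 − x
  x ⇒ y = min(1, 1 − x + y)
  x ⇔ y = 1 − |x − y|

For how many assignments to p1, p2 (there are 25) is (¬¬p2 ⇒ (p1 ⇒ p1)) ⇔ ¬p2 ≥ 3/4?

10

value 1: 5 assignments (counts)
value 3/4: 5 assignments (counts)
value 1/2: 5 assignments
value 1/4: 5 assignments
value 0: 5 assignments
So 10 of the 25 assignments meet the threshold.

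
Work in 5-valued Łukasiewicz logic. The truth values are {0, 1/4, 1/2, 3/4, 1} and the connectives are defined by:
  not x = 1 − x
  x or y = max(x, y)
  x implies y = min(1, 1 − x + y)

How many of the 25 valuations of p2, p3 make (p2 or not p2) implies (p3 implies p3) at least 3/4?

value 1: 25 assignments (counts)
So 25 of the 25 assignments meet the threshold.

25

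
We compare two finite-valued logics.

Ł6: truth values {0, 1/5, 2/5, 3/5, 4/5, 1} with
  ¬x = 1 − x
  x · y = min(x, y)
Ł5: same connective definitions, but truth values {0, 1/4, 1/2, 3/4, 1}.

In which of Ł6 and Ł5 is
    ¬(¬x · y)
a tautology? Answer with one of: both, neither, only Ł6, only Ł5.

neither

In Ł6: at x = 0, y = 1/5 the value is 4/5 — not a tautology.
In Ł5: at x = 0, y = 1/4 the value is 3/4 — not a tautology.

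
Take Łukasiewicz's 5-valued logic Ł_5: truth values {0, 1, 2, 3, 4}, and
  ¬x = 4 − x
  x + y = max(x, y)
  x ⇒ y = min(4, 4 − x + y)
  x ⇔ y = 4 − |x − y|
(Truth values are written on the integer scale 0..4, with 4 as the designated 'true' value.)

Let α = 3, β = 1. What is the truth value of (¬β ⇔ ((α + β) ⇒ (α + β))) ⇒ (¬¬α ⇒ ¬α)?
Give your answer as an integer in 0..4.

¬β = ¬1 = 3
α + β = 3 + 1 = 3
α + β = 3 + 1 = 3
(α + β) ⇒ (α + β) = 3 ⇒ 3 = 4
¬β ⇔ ((α + β) ⇒ (α + β)) = 3 ⇔ 4 = 3
¬α = ¬3 = 1
¬¬α = ¬1 = 3
¬α = ¬3 = 1
¬¬α ⇒ ¬α = 3 ⇒ 1 = 2
(¬β ⇔ ((α + β) ⇒ (α + β))) ⇒ (¬¬α ⇒ ¬α) = 3 ⇒ 2 = 3

3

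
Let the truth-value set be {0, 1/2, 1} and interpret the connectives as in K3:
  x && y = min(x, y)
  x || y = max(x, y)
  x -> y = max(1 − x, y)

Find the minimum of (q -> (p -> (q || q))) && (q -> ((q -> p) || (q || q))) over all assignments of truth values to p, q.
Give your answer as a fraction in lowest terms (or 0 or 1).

Take p = 0, q = 1/2:
q || q = 1/2 || 1/2 = 1/2
p -> (q || q) = 0 -> 1/2 = 1
q -> (p -> (q || q)) = 1/2 -> 1 = 1
q -> p = 1/2 -> 0 = 1/2
q || q = 1/2 || 1/2 = 1/2
(q -> p) || (q || q) = 1/2 || 1/2 = 1/2
q -> ((q -> p) || (q || q)) = 1/2 -> 1/2 = 1/2
(q -> (p -> (q || q))) && (q -> ((q -> p) || (q || q))) = 1 && 1/2 = 1/2
No assignment yields a value below 1/2, so this is the minimum.

1/2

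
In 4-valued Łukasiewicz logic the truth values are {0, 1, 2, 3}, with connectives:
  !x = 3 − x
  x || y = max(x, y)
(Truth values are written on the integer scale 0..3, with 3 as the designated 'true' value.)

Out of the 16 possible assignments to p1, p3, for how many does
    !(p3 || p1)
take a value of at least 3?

1

p1 = 0, p3 = 0 ↦ 3  ≥
p1 = 0, p3 = 1 ↦ 2  <
p1 = 0, p3 = 2 ↦ 1  <
p1 = 0, p3 = 3 ↦ 0  <
p1 = 1, p3 = 0 ↦ 2  <
p1 = 1, p3 = 1 ↦ 2  <
p1 = 1, p3 = 2 ↦ 1  <
p1 = 1, p3 = 3 ↦ 0  <
p1 = 2, p3 = 0 ↦ 1  <
p1 = 2, p3 = 1 ↦ 1  <
p1 = 2, p3 = 2 ↦ 1  <
p1 = 2, p3 = 3 ↦ 0  <
p1 = 3, p3 = 0 ↦ 0  <
p1 = 3, p3 = 1 ↦ 0  <
p1 = 3, p3 = 2 ↦ 0  <
p1 = 3, p3 = 3 ↦ 0  <
So 1 of the 16 assignments meets the threshold.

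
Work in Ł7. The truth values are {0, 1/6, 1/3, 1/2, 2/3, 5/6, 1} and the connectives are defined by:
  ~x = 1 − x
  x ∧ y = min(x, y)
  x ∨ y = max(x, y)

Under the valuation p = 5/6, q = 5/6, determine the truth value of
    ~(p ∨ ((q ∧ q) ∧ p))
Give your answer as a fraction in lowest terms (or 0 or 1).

1/6

q ∧ q = 5/6 ∧ 5/6 = 5/6
(q ∧ q) ∧ p = 5/6 ∧ 5/6 = 5/6
p ∨ ((q ∧ q) ∧ p) = 5/6 ∨ 5/6 = 5/6
~(p ∨ ((q ∧ q) ∧ p)) = ~5/6 = 1/6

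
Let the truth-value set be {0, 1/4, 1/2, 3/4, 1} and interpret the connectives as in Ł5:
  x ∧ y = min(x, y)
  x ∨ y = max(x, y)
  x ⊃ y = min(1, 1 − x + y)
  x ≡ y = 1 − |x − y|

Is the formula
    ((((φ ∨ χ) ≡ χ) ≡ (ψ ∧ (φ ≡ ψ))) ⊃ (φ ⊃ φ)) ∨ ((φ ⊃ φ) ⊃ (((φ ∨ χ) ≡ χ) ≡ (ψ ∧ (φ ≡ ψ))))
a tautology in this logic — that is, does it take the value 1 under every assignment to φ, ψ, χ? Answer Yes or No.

Yes

At φ = 0, ψ = 0, χ = 3/4, for instance:
φ ∨ χ = 0 ∨ 3/4 = 3/4
(φ ∨ χ) ≡ χ = 3/4 ≡ 3/4 = 1
φ ≡ ψ = 0 ≡ 0 = 1
ψ ∧ (φ ≡ ψ) = 0 ∧ 1 = 0
((φ ∨ χ) ≡ χ) ≡ (ψ ∧ (φ ≡ ψ)) = 1 ≡ 0 = 0
φ ⊃ φ = 0 ⊃ 0 = 1
(((φ ∨ χ) ≡ χ) ≡ (ψ ∧ (φ ≡ ψ))) ⊃ (φ ⊃ φ) = 0 ⊃ 1 = 1
(φ ⊃ φ) ⊃ (((φ ∨ χ) ≡ χ) ≡ (ψ ∧ (φ ≡ ψ))) = 1 ⊃ 0 = 0
((((φ ∨ χ) ≡ χ) ≡ (ψ ∧ (φ ≡ ψ))) ⊃ (φ ⊃ φ)) ∨ ((φ ⊃ φ) ⊃ (((φ ∨ χ) ≡ χ) ≡ (ψ ∧ (φ ≡ ψ)))) = 1 ∨ 0 = 1
and checking the remaining 124 assignments likewise gives ≥ 1 in every case.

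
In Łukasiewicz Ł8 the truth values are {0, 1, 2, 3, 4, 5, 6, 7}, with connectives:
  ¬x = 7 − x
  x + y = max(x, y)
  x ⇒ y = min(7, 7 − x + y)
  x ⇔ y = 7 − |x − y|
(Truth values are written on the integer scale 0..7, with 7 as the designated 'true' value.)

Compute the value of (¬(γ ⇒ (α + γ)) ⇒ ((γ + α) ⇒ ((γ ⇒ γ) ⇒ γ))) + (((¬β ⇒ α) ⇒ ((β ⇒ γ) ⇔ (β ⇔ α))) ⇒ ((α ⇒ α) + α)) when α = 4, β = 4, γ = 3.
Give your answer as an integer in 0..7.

α + γ = 4 + 3 = 4
γ ⇒ (α + γ) = 3 ⇒ 4 = 7
¬(γ ⇒ (α + γ)) = ¬7 = 0
γ + α = 3 + 4 = 4
γ ⇒ γ = 3 ⇒ 3 = 7
(γ ⇒ γ) ⇒ γ = 7 ⇒ 3 = 3
(γ + α) ⇒ ((γ ⇒ γ) ⇒ γ) = 4 ⇒ 3 = 6
¬(γ ⇒ (α + γ)) ⇒ ((γ + α) ⇒ ((γ ⇒ γ) ⇒ γ)) = 0 ⇒ 6 = 7
¬β = ¬4 = 3
¬β ⇒ α = 3 ⇒ 4 = 7
β ⇒ γ = 4 ⇒ 3 = 6
β ⇔ α = 4 ⇔ 4 = 7
(β ⇒ γ) ⇔ (β ⇔ α) = 6 ⇔ 7 = 6
(¬β ⇒ α) ⇒ ((β ⇒ γ) ⇔ (β ⇔ α)) = 7 ⇒ 6 = 6
α ⇒ α = 4 ⇒ 4 = 7
(α ⇒ α) + α = 7 + 4 = 7
((¬β ⇒ α) ⇒ ((β ⇒ γ) ⇔ (β ⇔ α))) ⇒ ((α ⇒ α) + α) = 6 ⇒ 7 = 7
(¬(γ ⇒ (α + γ)) ⇒ ((γ + α) ⇒ ((γ ⇒ γ) ⇒ γ))) + (((¬β ⇒ α) ⇒ ((β ⇒ γ) ⇔ (β ⇔ α))) ⇒ ((α ⇒ α) + α)) = 7 + 7 = 7

7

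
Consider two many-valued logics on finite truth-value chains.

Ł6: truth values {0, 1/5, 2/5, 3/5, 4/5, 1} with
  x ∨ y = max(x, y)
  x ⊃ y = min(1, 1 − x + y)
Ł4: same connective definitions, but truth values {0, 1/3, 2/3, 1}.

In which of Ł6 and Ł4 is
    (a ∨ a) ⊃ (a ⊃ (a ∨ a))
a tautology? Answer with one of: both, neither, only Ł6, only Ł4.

In Ł6: every assignment gives 1 — tautology.
In Ł4: every assignment gives 1 — tautology.

both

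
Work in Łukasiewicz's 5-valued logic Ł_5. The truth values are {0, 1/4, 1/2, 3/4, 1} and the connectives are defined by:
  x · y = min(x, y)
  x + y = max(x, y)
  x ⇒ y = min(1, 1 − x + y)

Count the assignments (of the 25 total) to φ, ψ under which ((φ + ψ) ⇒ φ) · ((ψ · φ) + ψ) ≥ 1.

value 1: 1 assignment (counts)
value 3/4: 4 assignments
value 1/2: 7 assignments
value 1/4: 7 assignments
value 0: 6 assignments
So 1 of the 25 assignments meets the threshold.

1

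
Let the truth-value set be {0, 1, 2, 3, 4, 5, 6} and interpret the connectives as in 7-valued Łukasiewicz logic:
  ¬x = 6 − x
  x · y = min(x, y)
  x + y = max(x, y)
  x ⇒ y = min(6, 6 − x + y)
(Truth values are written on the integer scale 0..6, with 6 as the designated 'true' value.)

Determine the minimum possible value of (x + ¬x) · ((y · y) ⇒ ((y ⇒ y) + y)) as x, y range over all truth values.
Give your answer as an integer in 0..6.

3

Take x = 3, y = 0:
¬x = ¬3 = 3
x + ¬x = 3 + 3 = 3
y · y = 0 · 0 = 0
y ⇒ y = 0 ⇒ 0 = 6
(y ⇒ y) + y = 6 + 0 = 6
(y · y) ⇒ ((y ⇒ y) + y) = 0 ⇒ 6 = 6
(x + ¬x) · ((y · y) ⇒ ((y ⇒ y) + y)) = 3 · 6 = 3
No assignment yields a value below 3, so this is the minimum.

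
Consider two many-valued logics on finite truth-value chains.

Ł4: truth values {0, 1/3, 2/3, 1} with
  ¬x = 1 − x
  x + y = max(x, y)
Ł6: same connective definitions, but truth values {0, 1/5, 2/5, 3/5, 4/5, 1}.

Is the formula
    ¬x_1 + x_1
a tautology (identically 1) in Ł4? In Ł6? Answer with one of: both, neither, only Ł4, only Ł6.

neither

In Ł4: at x_1 = 1/3 the value is 2/3 — not a tautology.
In Ł6: at x_1 = 1/5 the value is 4/5 — not a tautology.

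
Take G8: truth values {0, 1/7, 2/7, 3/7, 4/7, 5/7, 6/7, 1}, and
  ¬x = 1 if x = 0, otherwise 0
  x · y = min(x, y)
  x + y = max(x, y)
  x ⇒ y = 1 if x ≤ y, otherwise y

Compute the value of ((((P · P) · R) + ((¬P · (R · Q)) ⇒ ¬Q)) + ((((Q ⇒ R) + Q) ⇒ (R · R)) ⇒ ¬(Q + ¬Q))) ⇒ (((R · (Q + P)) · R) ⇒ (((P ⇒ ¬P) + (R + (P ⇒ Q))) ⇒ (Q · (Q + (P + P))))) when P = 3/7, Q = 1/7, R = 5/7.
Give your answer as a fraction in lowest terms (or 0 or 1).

1/7

P · P = 3/7 · 3/7 = 3/7
(P · P) · R = 3/7 · 5/7 = 3/7
¬P = ¬3/7 = 0
R · Q = 5/7 · 1/7 = 1/7
¬P · (R · Q) = 0 · 1/7 = 0
¬Q = ¬1/7 = 0
(¬P · (R · Q)) ⇒ ¬Q = 0 ⇒ 0 = 1
((P · P) · R) + ((¬P · (R · Q)) ⇒ ¬Q) = 3/7 + 1 = 1
Q ⇒ R = 1/7 ⇒ 5/7 = 1
(Q ⇒ R) + Q = 1 + 1/7 = 1
R · R = 5/7 · 5/7 = 5/7
((Q ⇒ R) + Q) ⇒ (R · R) = 1 ⇒ 5/7 = 5/7
¬Q = ¬1/7 = 0
Q + ¬Q = 1/7 + 0 = 1/7
¬(Q + ¬Q) = ¬1/7 = 0
(((Q ⇒ R) + Q) ⇒ (R · R)) ⇒ ¬(Q + ¬Q) = 5/7 ⇒ 0 = 0
(((P · P) · R) + ((¬P · (R · Q)) ⇒ ¬Q)) + ((((Q ⇒ R) + Q) ⇒ (R · R)) ⇒ ¬(Q + ¬Q)) = 1 + 0 = 1
Q + P = 1/7 + 3/7 = 3/7
R · (Q + P) = 5/7 · 3/7 = 3/7
(R · (Q + P)) · R = 3/7 · 5/7 = 3/7
¬P = ¬3/7 = 0
P ⇒ ¬P = 3/7 ⇒ 0 = 0
P ⇒ Q = 3/7 ⇒ 1/7 = 1/7
R + (P ⇒ Q) = 5/7 + 1/7 = 5/7
(P ⇒ ¬P) + (R + (P ⇒ Q)) = 0 + 5/7 = 5/7
P + P = 3/7 + 3/7 = 3/7
Q + (P + P) = 1/7 + 3/7 = 3/7
Q · (Q + (P + P)) = 1/7 · 3/7 = 1/7
((P ⇒ ¬P) + (R + (P ⇒ Q))) ⇒ (Q · (Q + (P + P))) = 5/7 ⇒ 1/7 = 1/7
((R · (Q + P)) · R) ⇒ (((P ⇒ ¬P) + (R + (P ⇒ Q))) ⇒ (Q · (Q + (P + P)))) = 3/7 ⇒ 1/7 = 1/7
((((P · P) · R) + ((¬P · (R · Q)) ⇒ ¬Q)) + ((((Q ⇒ R) + Q) ⇒ (R · R)) ⇒ ¬(Q + ¬Q))) ⇒ (((R · (Q + P)) · R) ⇒ (((P ⇒ ¬P) + (R + (P ⇒ Q))) ⇒ (Q · (Q + (P + P))))) = 1 ⇒ 1/7 = 1/7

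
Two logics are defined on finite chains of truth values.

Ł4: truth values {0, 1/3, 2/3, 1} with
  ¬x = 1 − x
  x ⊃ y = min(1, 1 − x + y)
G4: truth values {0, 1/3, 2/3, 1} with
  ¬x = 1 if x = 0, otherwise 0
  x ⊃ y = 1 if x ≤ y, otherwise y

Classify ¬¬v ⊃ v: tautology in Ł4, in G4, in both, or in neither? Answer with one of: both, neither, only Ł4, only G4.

In Ł4: every assignment gives 1 — tautology.
In G4: at v = 1/3 the value is 1/3 — not a tautology.

only Ł4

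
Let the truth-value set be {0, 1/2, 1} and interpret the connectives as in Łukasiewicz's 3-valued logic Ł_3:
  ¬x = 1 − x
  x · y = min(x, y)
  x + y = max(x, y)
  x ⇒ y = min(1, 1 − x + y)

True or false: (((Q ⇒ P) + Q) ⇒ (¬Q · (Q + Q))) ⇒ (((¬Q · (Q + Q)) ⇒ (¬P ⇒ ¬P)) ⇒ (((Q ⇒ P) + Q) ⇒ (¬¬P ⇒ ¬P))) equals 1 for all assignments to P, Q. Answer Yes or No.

No

Counterexample: take P = 1, Q = 1/2.
Q ⇒ P = 1/2 ⇒ 1 = 1
(Q ⇒ P) + Q = 1 + 1/2 = 1
¬Q = ¬1/2 = 1/2
Q + Q = 1/2 + 1/2 = 1/2
¬Q · (Q + Q) = 1/2 · 1/2 = 1/2
((Q ⇒ P) + Q) ⇒ (¬Q · (Q + Q)) = 1 ⇒ 1/2 = 1/2
¬Q = ¬1/2 = 1/2
Q + Q = 1/2 + 1/2 = 1/2
¬Q · (Q + Q) = 1/2 · 1/2 = 1/2
¬P = ¬1 = 0
¬P = ¬1 = 0
¬P ⇒ ¬P = 0 ⇒ 0 = 1
(¬Q · (Q + Q)) ⇒ (¬P ⇒ ¬P) = 1/2 ⇒ 1 = 1
Q ⇒ P = 1/2 ⇒ 1 = 1
(Q ⇒ P) + Q = 1 + 1/2 = 1
¬P = ¬1 = 0
¬¬P = ¬0 = 1
¬P = ¬1 = 0
¬¬P ⇒ ¬P = 1 ⇒ 0 = 0
((Q ⇒ P) + Q) ⇒ (¬¬P ⇒ ¬P) = 1 ⇒ 0 = 0
((¬Q · (Q + Q)) ⇒ (¬P ⇒ ¬P)) ⇒ (((Q ⇒ P) + Q) ⇒ (¬¬P ⇒ ¬P)) = 1 ⇒ 0 = 0
(((Q ⇒ P) + Q) ⇒ (¬Q · (Q + Q))) ⇒ (((¬Q · (Q + Q)) ⇒ (¬P ⇒ ¬P)) ⇒ (((Q ⇒ P) + Q) ⇒ (¬¬P ⇒ ¬P))) = 1/2 ⇒ 0 = 1/2
This gives 1/2 ≠ 1.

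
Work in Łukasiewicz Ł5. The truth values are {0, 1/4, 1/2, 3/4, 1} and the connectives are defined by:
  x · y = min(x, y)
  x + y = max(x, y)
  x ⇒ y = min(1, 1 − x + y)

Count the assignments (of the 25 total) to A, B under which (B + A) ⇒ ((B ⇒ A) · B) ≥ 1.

9

value 1: 9 assignments (counts)
value 3/4: 6 assignments
value 1/2: 5 assignments
value 1/4: 3 assignments
value 0: 2 assignments
So 9 of the 25 assignments meet the threshold.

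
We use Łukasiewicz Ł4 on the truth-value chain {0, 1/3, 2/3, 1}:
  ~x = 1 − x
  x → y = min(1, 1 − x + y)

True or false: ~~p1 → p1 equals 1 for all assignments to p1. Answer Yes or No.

Yes

p1 = 0 ↦ 1
p1 = 1/3 ↦ 1
p1 = 2/3 ↦ 1
p1 = 1 ↦ 1
Every assignment gives a value ≥ 1.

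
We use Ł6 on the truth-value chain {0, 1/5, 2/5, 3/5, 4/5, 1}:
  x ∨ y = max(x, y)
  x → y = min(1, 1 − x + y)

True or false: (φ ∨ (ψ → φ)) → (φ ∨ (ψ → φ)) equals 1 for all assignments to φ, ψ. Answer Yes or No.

Yes

At φ = 1/5, ψ = 1, for instance:
ψ → φ = 1 → 1/5 = 1/5
φ ∨ (ψ → φ) = 1/5 ∨ 1/5 = 1/5
(φ ∨ (ψ → φ)) → (φ ∨ (ψ → φ)) = 1/5 → 1/5 = 1
and checking the remaining 35 assignments likewise gives ≥ 1 in every case.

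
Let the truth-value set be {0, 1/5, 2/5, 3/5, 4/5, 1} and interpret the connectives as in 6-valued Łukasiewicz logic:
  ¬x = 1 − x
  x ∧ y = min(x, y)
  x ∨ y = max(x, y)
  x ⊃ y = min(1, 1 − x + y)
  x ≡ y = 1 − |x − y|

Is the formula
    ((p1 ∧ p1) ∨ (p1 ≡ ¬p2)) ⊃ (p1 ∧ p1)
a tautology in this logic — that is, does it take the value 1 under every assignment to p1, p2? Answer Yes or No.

Counterexample: take p1 = 0, p2 = 1/5.
p1 ∧ p1 = 0 ∧ 0 = 0
¬p2 = ¬1/5 = 4/5
p1 ≡ ¬p2 = 0 ≡ 4/5 = 1/5
(p1 ∧ p1) ∨ (p1 ≡ ¬p2) = 0 ∨ 1/5 = 1/5
((p1 ∧ p1) ∨ (p1 ≡ ¬p2)) ⊃ (p1 ∧ p1) = 1/5 ⊃ 0 = 4/5
This gives 4/5 ≠ 1.

No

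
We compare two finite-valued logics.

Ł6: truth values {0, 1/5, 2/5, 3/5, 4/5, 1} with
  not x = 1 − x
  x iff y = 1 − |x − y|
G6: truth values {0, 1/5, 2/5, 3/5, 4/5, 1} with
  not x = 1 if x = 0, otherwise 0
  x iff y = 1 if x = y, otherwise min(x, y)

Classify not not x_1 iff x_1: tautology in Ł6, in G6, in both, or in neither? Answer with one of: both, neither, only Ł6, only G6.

only Ł6

In Ł6: every assignment gives 1 — tautology.
In G6: at x_1 = 1/5 the value is 1/5 — not a tautology.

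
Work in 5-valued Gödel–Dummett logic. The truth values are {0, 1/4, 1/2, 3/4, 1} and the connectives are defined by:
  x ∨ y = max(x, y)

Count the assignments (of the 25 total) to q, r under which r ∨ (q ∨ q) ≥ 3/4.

16

value 1: 9 assignments (counts)
value 3/4: 7 assignments (counts)
value 1/2: 5 assignments
value 1/4: 3 assignments
value 0: 1 assignment
So 16 of the 25 assignments meet the threshold.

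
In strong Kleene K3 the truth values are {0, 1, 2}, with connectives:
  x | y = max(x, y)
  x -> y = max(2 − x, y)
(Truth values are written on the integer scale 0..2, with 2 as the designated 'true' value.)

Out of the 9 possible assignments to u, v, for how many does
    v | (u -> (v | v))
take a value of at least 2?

5

u = 0, v = 0 ↦ 2  ≥
u = 0, v = 1 ↦ 2  ≥
u = 0, v = 2 ↦ 2  ≥
u = 1, v = 0 ↦ 1  <
u = 1, v = 1 ↦ 1  <
u = 1, v = 2 ↦ 2  ≥
u = 2, v = 0 ↦ 0  <
u = 2, v = 1 ↦ 1  <
u = 2, v = 2 ↦ 2  ≥
So 5 of the 9 assignments meet the threshold.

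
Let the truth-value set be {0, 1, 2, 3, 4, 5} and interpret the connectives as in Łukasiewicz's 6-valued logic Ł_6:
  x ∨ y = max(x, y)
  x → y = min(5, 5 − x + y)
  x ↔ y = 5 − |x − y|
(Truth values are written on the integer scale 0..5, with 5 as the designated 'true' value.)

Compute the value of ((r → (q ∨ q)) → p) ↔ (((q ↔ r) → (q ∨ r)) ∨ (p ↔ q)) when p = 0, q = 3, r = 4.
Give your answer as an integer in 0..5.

q ∨ q = 3 ∨ 3 = 3
r → (q ∨ q) = 4 → 3 = 4
(r → (q ∨ q)) → p = 4 → 0 = 1
q ↔ r = 3 ↔ 4 = 4
q ∨ r = 3 ∨ 4 = 4
(q ↔ r) → (q ∨ r) = 4 → 4 = 5
p ↔ q = 0 ↔ 3 = 2
((q ↔ r) → (q ∨ r)) ∨ (p ↔ q) = 5 ∨ 2 = 5
((r → (q ∨ q)) → p) ↔ (((q ↔ r) → (q ∨ r)) ∨ (p ↔ q)) = 1 ↔ 5 = 1

1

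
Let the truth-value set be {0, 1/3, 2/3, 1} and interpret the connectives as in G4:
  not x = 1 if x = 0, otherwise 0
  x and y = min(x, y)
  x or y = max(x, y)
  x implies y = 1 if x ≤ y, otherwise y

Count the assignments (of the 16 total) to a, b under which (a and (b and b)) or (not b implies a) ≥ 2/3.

14

a = 0, b = 0 ↦ 0  <
a = 0, b = 1/3 ↦ 1  ≥
a = 0, b = 2/3 ↦ 1  ≥
a = 0, b = 1 ↦ 1  ≥
a = 1/3, b = 0 ↦ 1/3  <
a = 1/3, b = 1/3 ↦ 1  ≥
a = 1/3, b = 2/3 ↦ 1  ≥
a = 1/3, b = 1 ↦ 1  ≥
a = 2/3, b = 0 ↦ 2/3  ≥
a = 2/3, b = 1/3 ↦ 1  ≥
a = 2/3, b = 2/3 ↦ 1  ≥
a = 2/3, b = 1 ↦ 1  ≥
a = 1, b = 0 ↦ 1  ≥
a = 1, b = 1/3 ↦ 1  ≥
a = 1, b = 2/3 ↦ 1  ≥
a = 1, b = 1 ↦ 1  ≥
So 14 of the 16 assignments meet the threshold.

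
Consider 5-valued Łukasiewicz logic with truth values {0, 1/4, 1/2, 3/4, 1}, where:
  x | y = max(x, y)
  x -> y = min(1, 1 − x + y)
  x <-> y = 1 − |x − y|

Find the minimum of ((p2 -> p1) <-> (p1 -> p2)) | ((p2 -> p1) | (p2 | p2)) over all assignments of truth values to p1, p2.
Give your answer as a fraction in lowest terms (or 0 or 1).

1/2

Take p1 = 0, p2 = 1/2:
p2 -> p1 = 1/2 -> 0 = 1/2
p1 -> p2 = 0 -> 1/2 = 1
(p2 -> p1) <-> (p1 -> p2) = 1/2 <-> 1 = 1/2
p2 -> p1 = 1/2 -> 0 = 1/2
p2 | p2 = 1/2 | 1/2 = 1/2
(p2 -> p1) | (p2 | p2) = 1/2 | 1/2 = 1/2
((p2 -> p1) <-> (p1 -> p2)) | ((p2 -> p1) | (p2 | p2)) = 1/2 | 1/2 = 1/2
No assignment yields a value below 1/2, so this is the minimum.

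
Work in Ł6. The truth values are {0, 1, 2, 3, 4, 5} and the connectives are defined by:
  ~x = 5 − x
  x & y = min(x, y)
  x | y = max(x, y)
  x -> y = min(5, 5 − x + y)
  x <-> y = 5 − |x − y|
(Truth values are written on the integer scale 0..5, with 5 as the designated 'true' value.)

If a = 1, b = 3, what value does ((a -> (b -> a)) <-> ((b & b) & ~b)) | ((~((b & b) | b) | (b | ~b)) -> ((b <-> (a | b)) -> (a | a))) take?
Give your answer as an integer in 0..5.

b -> a = 3 -> 1 = 3
a -> (b -> a) = 1 -> 3 = 5
b & b = 3 & 3 = 3
~b = ~3 = 2
(b & b) & ~b = 3 & 2 = 2
(a -> (b -> a)) <-> ((b & b) & ~b) = 5 <-> 2 = 2
b & b = 3 & 3 = 3
(b & b) | b = 3 | 3 = 3
~((b & b) | b) = ~3 = 2
~b = ~3 = 2
b | ~b = 3 | 2 = 3
~((b & b) | b) | (b | ~b) = 2 | 3 = 3
a | b = 1 | 3 = 3
b <-> (a | b) = 3 <-> 3 = 5
a | a = 1 | 1 = 1
(b <-> (a | b)) -> (a | a) = 5 -> 1 = 1
(~((b & b) | b) | (b | ~b)) -> ((b <-> (a | b)) -> (a | a)) = 3 -> 1 = 3
((a -> (b -> a)) <-> ((b & b) & ~b)) | ((~((b & b) | b) | (b | ~b)) -> ((b <-> (a | b)) -> (a | a))) = 2 | 3 = 3

3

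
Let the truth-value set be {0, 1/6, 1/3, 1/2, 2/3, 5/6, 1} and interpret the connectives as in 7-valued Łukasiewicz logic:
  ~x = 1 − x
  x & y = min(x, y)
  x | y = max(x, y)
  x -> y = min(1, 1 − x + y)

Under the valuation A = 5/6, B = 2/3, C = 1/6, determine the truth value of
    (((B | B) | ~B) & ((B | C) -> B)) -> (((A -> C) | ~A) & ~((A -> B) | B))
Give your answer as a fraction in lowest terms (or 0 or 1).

1/2

B | B = 2/3 | 2/3 = 2/3
~B = ~2/3 = 1/3
(B | B) | ~B = 2/3 | 1/3 = 2/3
B | C = 2/3 | 1/6 = 2/3
(B | C) -> B = 2/3 -> 2/3 = 1
((B | B) | ~B) & ((B | C) -> B) = 2/3 & 1 = 2/3
A -> C = 5/6 -> 1/6 = 1/3
~A = ~5/6 = 1/6
(A -> C) | ~A = 1/3 | 1/6 = 1/3
A -> B = 5/6 -> 2/3 = 5/6
(A -> B) | B = 5/6 | 2/3 = 5/6
~((A -> B) | B) = ~5/6 = 1/6
((A -> C) | ~A) & ~((A -> B) | B) = 1/3 & 1/6 = 1/6
(((B | B) | ~B) & ((B | C) -> B)) -> (((A -> C) | ~A) & ~((A -> B) | B)) = 2/3 -> 1/6 = 1/2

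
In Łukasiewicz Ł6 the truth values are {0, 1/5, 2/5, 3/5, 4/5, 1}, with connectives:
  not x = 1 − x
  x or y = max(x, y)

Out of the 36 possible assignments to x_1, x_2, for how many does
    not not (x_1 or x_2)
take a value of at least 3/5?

27

value 1: 11 assignments (counts)
value 4/5: 9 assignments (counts)
value 3/5: 7 assignments (counts)
value 2/5: 5 assignments
value 1/5: 3 assignments
value 0: 1 assignment
So 27 of the 36 assignments meet the threshold.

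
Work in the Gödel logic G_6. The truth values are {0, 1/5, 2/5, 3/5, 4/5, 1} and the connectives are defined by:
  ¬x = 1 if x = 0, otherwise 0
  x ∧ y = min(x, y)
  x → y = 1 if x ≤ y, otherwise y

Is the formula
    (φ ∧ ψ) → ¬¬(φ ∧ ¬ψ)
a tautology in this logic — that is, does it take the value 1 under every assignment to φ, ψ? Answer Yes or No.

No

Counterexample: take φ = 1/5, ψ = 1/5.
φ ∧ ψ = 1/5 ∧ 1/5 = 1/5
¬ψ = ¬1/5 = 0
φ ∧ ¬ψ = 1/5 ∧ 0 = 0
¬(φ ∧ ¬ψ) = ¬0 = 1
¬¬(φ ∧ ¬ψ) = ¬1 = 0
(φ ∧ ψ) → ¬¬(φ ∧ ¬ψ) = 1/5 → 0 = 0
This gives 0 ≠ 1.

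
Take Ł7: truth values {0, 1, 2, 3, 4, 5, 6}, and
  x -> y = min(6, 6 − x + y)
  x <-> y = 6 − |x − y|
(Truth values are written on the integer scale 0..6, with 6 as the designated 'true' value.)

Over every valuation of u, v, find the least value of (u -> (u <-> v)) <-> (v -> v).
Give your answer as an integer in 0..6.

Take u = 6, v = 0:
u <-> v = 6 <-> 0 = 0
u -> (u <-> v) = 6 -> 0 = 0
v -> v = 0 -> 0 = 6
(u -> (u <-> v)) <-> (v -> v) = 0 <-> 6 = 0
No assignment yields a value below 0, so this is the minimum.

0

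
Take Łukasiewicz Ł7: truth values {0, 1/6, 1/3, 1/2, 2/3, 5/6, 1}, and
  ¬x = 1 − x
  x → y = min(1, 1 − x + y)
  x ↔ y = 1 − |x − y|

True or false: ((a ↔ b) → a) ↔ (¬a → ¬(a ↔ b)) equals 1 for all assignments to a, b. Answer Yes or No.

Yes

At a = 5/6, b = 0, for instance:
a ↔ b = 5/6 ↔ 0 = 1/6
(a ↔ b) → a = 1/6 → 5/6 = 1
¬a = ¬5/6 = 1/6
¬(a ↔ b) = ¬1/6 = 5/6
¬a → ¬(a ↔ b) = 1/6 → 5/6 = 1
((a ↔ b) → a) ↔ (¬a → ¬(a ↔ b)) = 1 ↔ 1 = 1
and checking the remaining 48 assignments likewise gives ≥ 1 in every case.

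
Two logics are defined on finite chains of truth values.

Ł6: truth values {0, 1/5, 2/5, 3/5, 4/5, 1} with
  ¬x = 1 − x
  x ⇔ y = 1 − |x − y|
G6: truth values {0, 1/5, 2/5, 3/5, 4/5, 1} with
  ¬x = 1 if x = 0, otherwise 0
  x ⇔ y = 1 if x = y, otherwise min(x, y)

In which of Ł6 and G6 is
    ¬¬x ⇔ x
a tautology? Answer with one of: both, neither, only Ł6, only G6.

In Ł6: every assignment gives 1 — tautology.
In G6: at x = 1/5 the value is 1/5 — not a tautology.

only Ł6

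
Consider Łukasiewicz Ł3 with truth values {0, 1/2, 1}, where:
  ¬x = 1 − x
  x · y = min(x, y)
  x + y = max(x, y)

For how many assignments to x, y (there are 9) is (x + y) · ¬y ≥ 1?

x = 0, y = 0 ↦ 0  <
x = 0, y = 1/2 ↦ 1/2  <
x = 0, y = 1 ↦ 0  <
x = 1/2, y = 0 ↦ 1/2  <
x = 1/2, y = 1/2 ↦ 1/2  <
x = 1/2, y = 1 ↦ 0  <
x = 1, y = 0 ↦ 1  ≥
x = 1, y = 1/2 ↦ 1/2  <
x = 1, y = 1 ↦ 0  <
So 1 of the 9 assignments meets the threshold.

1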